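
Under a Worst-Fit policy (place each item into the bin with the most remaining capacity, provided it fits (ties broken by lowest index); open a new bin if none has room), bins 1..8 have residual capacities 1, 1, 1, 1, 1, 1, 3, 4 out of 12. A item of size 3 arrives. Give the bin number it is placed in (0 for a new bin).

Bins with room: bin 7 (3), bin 8 (4).
Most room is bin 8 with 4 free.

8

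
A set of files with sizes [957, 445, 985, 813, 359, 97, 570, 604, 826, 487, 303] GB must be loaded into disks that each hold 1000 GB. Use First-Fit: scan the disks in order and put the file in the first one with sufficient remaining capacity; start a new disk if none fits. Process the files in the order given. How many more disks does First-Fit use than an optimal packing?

1

First-Fit: [957] [445,359,97] [985] [813] [570,303] [604] [826] [487] → 8 disks.
Total size 6446 GB; any packing needs at least ⌈6446/1000⌉ = 7 disks.
An optimal packing achieves that bound: [985] [957] [826,97] [813] [604,359] [570,303] [487,445] → 7 disks.
Excess: 8 − 7 = 1.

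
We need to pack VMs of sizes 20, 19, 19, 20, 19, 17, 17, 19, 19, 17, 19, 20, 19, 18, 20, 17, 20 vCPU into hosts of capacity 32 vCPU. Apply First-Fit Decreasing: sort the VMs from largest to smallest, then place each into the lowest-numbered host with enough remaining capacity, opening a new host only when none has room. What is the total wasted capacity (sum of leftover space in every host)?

225

Sorted descending: 20, 20, 20, 20, 20, 19, 19, 19, 19, 19, 19, 19, 18, 17, 17, 17, 17.
Put 20 vCPU in host 1; 12 vCPU remain.
Put 20 vCPU in host 2; 12 vCPU remain.
Put 20 vCPU in host 3; 12 vCPU remain.
Put 20 vCPU in host 4; 12 vCPU remain.
Put 20 vCPU in host 5; 12 vCPU remain.
Put 19 vCPU in host 6; 13 vCPU remain.
Put 19 vCPU in host 7; 13 vCPU remain.
Put 19 vCPU in host 8; 13 vCPU remain.
Put 19 vCPU in host 9; 13 vCPU remain.
Put 19 vCPU in host 10; 13 vCPU remain.
Put 19 vCPU in host 11; 13 vCPU remain.
Put 19 vCPU in host 12; 13 vCPU remain.
Put 18 vCPU in host 13; 14 vCPU remain.
Put 17 vCPU in host 14; 15 vCPU remain.
Put 17 vCPU in host 15; 15 vCPU remain.
Put 17 vCPU in host 16; 15 vCPU remain.
Put 17 vCPU in host 17; 15 vCPU remain.
17 hosts × 32 vCPU = 544 vCPU; used 319 vCPU; unused 225 vCPU.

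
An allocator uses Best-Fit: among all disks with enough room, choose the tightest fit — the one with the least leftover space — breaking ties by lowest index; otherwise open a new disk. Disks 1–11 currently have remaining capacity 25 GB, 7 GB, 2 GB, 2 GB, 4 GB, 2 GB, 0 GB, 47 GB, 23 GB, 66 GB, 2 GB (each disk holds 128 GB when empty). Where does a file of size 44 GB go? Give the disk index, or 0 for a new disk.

8

Disks with room: disk 8 (47 GB), disk 10 (66 GB).
Tightest fit is disk 8 with 47 GB free.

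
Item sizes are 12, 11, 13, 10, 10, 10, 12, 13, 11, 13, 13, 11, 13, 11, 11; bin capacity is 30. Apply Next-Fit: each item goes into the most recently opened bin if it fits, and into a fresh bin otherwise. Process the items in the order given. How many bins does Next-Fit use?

8

bin 1: place 12, 18 left
bin 1: place 11, 7 left
bin 2: place 13, 17 left
bin 2: place 10, 7 left
bin 3: place 10, 20 left
bin 3: place 10, 10 left
bin 4: place 12, 18 left
bin 4: place 13, 5 left
bin 5: place 11, 19 left
bin 5: place 13, 6 left
bin 6: place 13, 17 left
bin 6: place 11, 6 left
bin 7: place 13, 17 left
bin 7: place 11, 6 left
bin 8: place 11, 19 left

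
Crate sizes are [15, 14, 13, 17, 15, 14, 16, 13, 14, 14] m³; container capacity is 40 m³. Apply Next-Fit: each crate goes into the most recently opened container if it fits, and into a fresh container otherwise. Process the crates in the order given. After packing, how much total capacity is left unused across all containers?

container 1: place 15 m³, 25 m³ left
container 1: place 14 m³, 11 m³ left
container 2: place 13 m³, 27 m³ left
container 2: place 17 m³, 10 m³ left
container 3: place 15 m³, 25 m³ left
container 3: place 14 m³, 11 m³ left
container 4: place 16 m³, 24 m³ left
container 4: place 13 m³, 11 m³ left
container 5: place 14 m³, 26 m³ left
container 5: place 14 m³, 12 m³ left
5 containers × 40 m³ = 200 m³; used 145 m³; unused 55 m³.

55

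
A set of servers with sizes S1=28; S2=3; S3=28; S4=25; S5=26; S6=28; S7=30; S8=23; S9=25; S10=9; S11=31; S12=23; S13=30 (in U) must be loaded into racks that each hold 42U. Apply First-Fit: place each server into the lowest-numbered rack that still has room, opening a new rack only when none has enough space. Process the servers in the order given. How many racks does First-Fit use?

11

Put S1 (28U) in rack 1; 14U remain.
Put S2 (3U) in rack 1; 11U remain.
Put S3 (28U) in rack 2; 14U remain.
Put S4 (25U) in rack 3; 17U remain.
Put S5 (26U) in rack 4; 16U remain.
Put S6 (28U) in rack 5; 14U remain.
Put S7 (30U) in rack 6; 12U remain.
Put S8 (23U) in rack 7; 19U remain.
Put S9 (25U) in rack 8; 17U remain.
Put S10 (9U) in rack 1; 2U remain.
Put S11 (31U) in rack 9; 11U remain.
Put S12 (23U) in rack 10; 19U remain.
Put S13 (30U) in rack 11; 12U remain.
Final racks: [28,3,9] [28] [25] [26] [28] [30] [23] [25] [31] [23] [30].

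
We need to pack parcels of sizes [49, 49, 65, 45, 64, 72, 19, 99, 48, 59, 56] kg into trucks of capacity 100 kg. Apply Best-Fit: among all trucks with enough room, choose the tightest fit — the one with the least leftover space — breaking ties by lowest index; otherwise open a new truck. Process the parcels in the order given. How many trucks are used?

8

truck 1: place 49 kg, 51 kg left
truck 1: place 49 kg, 2 kg left
truck 2: place 65 kg, 35 kg left
truck 3: place 45 kg, 55 kg left
truck 4: place 64 kg, 36 kg left
truck 5: place 72 kg, 28 kg left
truck 5: place 19 kg, 9 kg left
truck 6: place 99 kg, 1 kg left
truck 3: place 48 kg, 7 kg left
truck 7: place 59 kg, 41 kg left
truck 8: place 56 kg, 44 kg left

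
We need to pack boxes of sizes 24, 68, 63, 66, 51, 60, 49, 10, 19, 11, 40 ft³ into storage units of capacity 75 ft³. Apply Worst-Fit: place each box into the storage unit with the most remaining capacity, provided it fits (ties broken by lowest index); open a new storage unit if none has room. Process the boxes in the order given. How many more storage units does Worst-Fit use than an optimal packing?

0

Worst-Fit: [24,51] [68] [63] [66] [60] [49,10] [19,11,40] → 7 storage units.
Total size 461 ft³; any packing needs at least ⌈461/75⌉ = 7 storage units.
So 7 is already optimal.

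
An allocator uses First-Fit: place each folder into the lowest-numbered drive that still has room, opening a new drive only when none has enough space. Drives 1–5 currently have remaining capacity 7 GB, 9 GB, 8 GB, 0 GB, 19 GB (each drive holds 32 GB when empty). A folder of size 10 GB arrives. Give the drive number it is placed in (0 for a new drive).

5

Drives with room: drive 5 (19 GB).
The first with room is drive 5.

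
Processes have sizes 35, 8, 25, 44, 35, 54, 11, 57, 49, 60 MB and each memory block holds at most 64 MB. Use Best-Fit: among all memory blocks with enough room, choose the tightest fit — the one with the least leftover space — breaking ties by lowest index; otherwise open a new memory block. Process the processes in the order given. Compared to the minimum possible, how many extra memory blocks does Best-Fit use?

0

Best-Fit: [35,8] [25,35] [44,11] [54] [57] [49] [60] → 7 memory blocks.
7 processes exceed 32 MB (half the capacity), and no two of those can share a memory block, so at least 7 memory blocks are needed.
So 7 is already optimal.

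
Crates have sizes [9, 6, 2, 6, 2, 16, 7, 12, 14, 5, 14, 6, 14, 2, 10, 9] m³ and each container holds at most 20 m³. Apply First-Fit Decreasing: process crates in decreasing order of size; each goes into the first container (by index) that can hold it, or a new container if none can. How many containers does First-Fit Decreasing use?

Sorted descending: 16, 14, 14, 14, 12, 10, 9, 9, 7, 6, 6, 6, 5, 2, 2, 2.
16 m³ → container 1 (remaining 4 m³)
14 m³ → container 2 (remaining 6 m³)
14 m³ → container 3 (remaining 6 m³)
14 m³ → container 4 (remaining 6 m³)
12 m³ → container 5 (remaining 8 m³)
10 m³ → container 6 (remaining 10 m³)
9 m³ → container 6 (remaining 1 m³)
9 m³ → container 7 (remaining 11 m³)
7 m³ → container 5 (remaining 1 m³)
6 m³ → container 2 (remaining 0 m³)
6 m³ → container 3 (remaining 0 m³)
6 m³ → container 4 (remaining 0 m³)
5 m³ → container 7 (remaining 6 m³)
2 m³ → container 1 (remaining 2 m³)
2 m³ → container 1 (remaining 0 m³)
2 m³ → container 7 (remaining 4 m³)

7 containers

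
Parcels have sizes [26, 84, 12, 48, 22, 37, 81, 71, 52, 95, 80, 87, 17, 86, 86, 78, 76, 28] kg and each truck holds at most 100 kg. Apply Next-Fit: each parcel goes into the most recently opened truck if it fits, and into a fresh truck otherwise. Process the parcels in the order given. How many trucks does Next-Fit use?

16

truck 1: place 26 kg, 74 kg left
truck 2: place 84 kg, 16 kg left
truck 2: place 12 kg, 4 kg left
truck 3: place 48 kg, 52 kg left
truck 3: place 22 kg, 30 kg left
truck 4: place 37 kg, 63 kg left
truck 5: place 81 kg, 19 kg left
truck 6: place 71 kg, 29 kg left
truck 7: place 52 kg, 48 kg left
truck 8: place 95 kg, 5 kg left
truck 9: place 80 kg, 20 kg left
truck 10: place 87 kg, 13 kg left
truck 11: place 17 kg, 83 kg left
truck 12: place 86 kg, 14 kg left
truck 13: place 86 kg, 14 kg left
truck 14: place 78 kg, 22 kg left
truck 15: place 76 kg, 24 kg left
truck 16: place 28 kg, 72 kg left
Final trucks: [26] [84,12] [48,22] [37] [81] [71] [52] [95] [80] [87] [17] [86] [86] [78] [76] [28].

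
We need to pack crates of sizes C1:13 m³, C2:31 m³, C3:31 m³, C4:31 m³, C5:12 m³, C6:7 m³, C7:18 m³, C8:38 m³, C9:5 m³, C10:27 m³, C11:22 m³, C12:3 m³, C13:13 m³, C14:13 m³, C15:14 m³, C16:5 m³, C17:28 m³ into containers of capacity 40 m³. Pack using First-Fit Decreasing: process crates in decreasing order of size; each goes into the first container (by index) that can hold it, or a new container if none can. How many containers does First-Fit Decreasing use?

Sorted descending: 38, 31, 31, 31, 28, 27, 22, 18, 14, 13, 13, 13, 12, 7, 5, 5, 3.
38 m³ → container 1 (remaining 2 m³)
31 m³ → container 2 (remaining 9 m³)
31 m³ → container 3 (remaining 9 m³)
31 m³ → container 4 (remaining 9 m³)
28 m³ → container 5 (remaining 12 m³)
27 m³ → container 6 (remaining 13 m³)
22 m³ → container 7 (remaining 18 m³)
18 m³ → container 7 (remaining 0 m³)
14 m³ → container 8 (remaining 26 m³)
13 m³ → container 6 (remaining 0 m³)
13 m³ → container 8 (remaining 13 m³)
13 m³ → container 8 (remaining 0 m³)
12 m³ → container 5 (remaining 0 m³)
7 m³ → container 2 (remaining 2 m³)
5 m³ → container 3 (remaining 4 m³)
5 m³ → container 4 (remaining 4 m³)
3 m³ → container 3 (remaining 1 m³)
Final containers: [38] [31,7] [31,5,3] [31,5] [28,12] [27,13] [22,18] [14,13,13].

8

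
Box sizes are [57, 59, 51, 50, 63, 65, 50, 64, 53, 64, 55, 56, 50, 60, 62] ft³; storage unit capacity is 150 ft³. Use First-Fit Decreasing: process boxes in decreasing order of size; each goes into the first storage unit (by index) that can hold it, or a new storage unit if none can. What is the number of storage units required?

7

Sorted descending: 65, 64, 64, 63, 62, 60, 59, 57, 56, 55, 53, 51, 50, 50, 50.
65 ft³ → storage unit 1 (remaining 85 ft³)
64 ft³ → storage unit 1 (remaining 21 ft³)
64 ft³ → storage unit 2 (remaining 86 ft³)
63 ft³ → storage unit 2 (remaining 23 ft³)
62 ft³ → storage unit 3 (remaining 88 ft³)
60 ft³ → storage unit 3 (remaining 28 ft³)
59 ft³ → storage unit 4 (remaining 91 ft³)
57 ft³ → storage unit 4 (remaining 34 ft³)
56 ft³ → storage unit 5 (remaining 94 ft³)
55 ft³ → storage unit 5 (remaining 39 ft³)
53 ft³ → storage unit 6 (remaining 97 ft³)
51 ft³ → storage unit 6 (remaining 46 ft³)
50 ft³ → storage unit 7 (remaining 100 ft³)
50 ft³ → storage unit 7 (remaining 50 ft³)
50 ft³ → storage unit 7 (remaining 0 ft³)
Final storage units: [65,64] [64,63] [62,60] [59,57] [56,55] [53,51] [50,50,50].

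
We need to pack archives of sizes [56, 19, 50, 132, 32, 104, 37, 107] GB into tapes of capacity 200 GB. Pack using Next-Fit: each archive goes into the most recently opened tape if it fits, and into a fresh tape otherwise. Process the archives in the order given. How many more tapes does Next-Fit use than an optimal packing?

1

Next-Fit: [56,19,50] [132,32] [104,37] [107] → 4 tapes.
Total size 537 GB; any packing needs at least ⌈537/200⌉ = 3 tapes.
An optimal packing achieves that bound: [132,56] [107,50,37] [104,32,19] → 3 tapes.
Excess: 4 − 3 = 1.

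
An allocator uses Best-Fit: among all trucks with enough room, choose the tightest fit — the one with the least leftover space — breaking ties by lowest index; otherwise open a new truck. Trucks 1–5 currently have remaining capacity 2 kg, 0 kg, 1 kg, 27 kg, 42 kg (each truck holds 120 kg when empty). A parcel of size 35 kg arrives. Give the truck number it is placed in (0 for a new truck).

Trucks with room: truck 5 (42 kg).
Tightest fit is truck 5 with 42 kg free.

5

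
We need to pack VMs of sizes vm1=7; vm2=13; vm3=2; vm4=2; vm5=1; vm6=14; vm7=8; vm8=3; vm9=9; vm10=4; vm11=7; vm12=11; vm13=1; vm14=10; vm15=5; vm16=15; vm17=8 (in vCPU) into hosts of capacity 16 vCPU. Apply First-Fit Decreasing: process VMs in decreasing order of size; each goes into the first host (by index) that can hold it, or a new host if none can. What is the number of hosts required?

8 hosts

Sorted descending: 15, 14, 13, 11, 10, 9, 8, 8, 7, 7, 5, 4, 3, 2, 2, 1, 1.
Put 15 vCPU in host 1; 1 vCPU remain.
Put 14 vCPU in host 2; 2 vCPU remain.
Put 13 vCPU in host 3; 3 vCPU remain.
Put 11 vCPU in host 4; 5 vCPU remain.
Put 10 vCPU in host 5; 6 vCPU remain.
Put 9 vCPU in host 6; 7 vCPU remain.
Put 8 vCPU in host 7; 8 vCPU remain.
Put 8 vCPU in host 7; 0 vCPU remain.
Put 7 vCPU in host 6; 0 vCPU remain.
Put 7 vCPU in host 8; 9 vCPU remain.
Put 5 vCPU in host 4; 0 vCPU remain.
Put 4 vCPU in host 5; 2 vCPU remain.
Put 3 vCPU in host 3; 0 vCPU remain.
Put 2 vCPU in host 2; 0 vCPU remain.
Put 2 vCPU in host 5; 0 vCPU remain.
Put 1 vCPU in host 1; 0 vCPU remain.
Put 1 vCPU in host 8; 8 vCPU remain.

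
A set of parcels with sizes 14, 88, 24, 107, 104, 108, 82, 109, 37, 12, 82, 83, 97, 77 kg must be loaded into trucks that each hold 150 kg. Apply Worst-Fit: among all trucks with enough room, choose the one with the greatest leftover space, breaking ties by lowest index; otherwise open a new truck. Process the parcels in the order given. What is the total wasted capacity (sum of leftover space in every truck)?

476

Put 14 kg in truck 1; 136 kg remain.
Put 88 kg in truck 1; 48 kg remain.
Put 24 kg in truck 1; 24 kg remain.
Put 107 kg in truck 2; 43 kg remain.
Put 104 kg in truck 3; 46 kg remain.
Put 108 kg in truck 4; 42 kg remain.
Put 82 kg in truck 5; 68 kg remain.
Put 109 kg in truck 6; 41 kg remain.
Put 37 kg in truck 5; 31 kg remain.
Put 12 kg in truck 3; 34 kg remain.
Put 82 kg in truck 7; 68 kg remain.
Put 83 kg in truck 8; 67 kg remain.
Put 97 kg in truck 9; 53 kg remain.
Put 77 kg in truck 10; 73 kg remain.
10 trucks × 150 kg = 1500 kg; used 1024 kg; unused 476 kg.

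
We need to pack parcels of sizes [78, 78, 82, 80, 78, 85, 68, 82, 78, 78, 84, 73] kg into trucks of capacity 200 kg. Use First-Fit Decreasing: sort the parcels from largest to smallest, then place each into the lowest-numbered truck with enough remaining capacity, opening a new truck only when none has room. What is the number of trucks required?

Sorted descending: 85, 84, 82, 82, 80, 78, 78, 78, 78, 78, 73, 68.
Put 85 kg in truck 1; 115 kg remain.
Put 84 kg in truck 1; 31 kg remain.
Put 82 kg in truck 2; 118 kg remain.
Put 82 kg in truck 2; 36 kg remain.
Put 80 kg in truck 3; 120 kg remain.
Put 78 kg in truck 3; 42 kg remain.
Put 78 kg in truck 4; 122 kg remain.
Put 78 kg in truck 4; 44 kg remain.
Put 78 kg in truck 5; 122 kg remain.
Put 78 kg in truck 5; 44 kg remain.
Put 73 kg in truck 6; 127 kg remain.
Put 68 kg in truck 6; 59 kg remain.

6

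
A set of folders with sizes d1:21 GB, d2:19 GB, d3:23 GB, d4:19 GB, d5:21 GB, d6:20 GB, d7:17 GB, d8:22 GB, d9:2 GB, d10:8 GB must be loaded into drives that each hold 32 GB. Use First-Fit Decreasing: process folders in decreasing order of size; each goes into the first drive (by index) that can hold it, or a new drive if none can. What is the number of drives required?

8

Sorted descending: 23, 22, 21, 21, 20, 19, 19, 17, 8, 2.
Put 23 GB in drive 1; 9 GB remain.
Put 22 GB in drive 2; 10 GB remain.
Put 21 GB in drive 3; 11 GB remain.
Put 21 GB in drive 4; 11 GB remain.
Put 20 GB in drive 5; 12 GB remain.
Put 19 GB in drive 6; 13 GB remain.
Put 19 GB in drive 7; 13 GB remain.
Put 17 GB in drive 8; 15 GB remain.
Put 8 GB in drive 1; 1 GB remain.
Put 2 GB in drive 2; 8 GB remain.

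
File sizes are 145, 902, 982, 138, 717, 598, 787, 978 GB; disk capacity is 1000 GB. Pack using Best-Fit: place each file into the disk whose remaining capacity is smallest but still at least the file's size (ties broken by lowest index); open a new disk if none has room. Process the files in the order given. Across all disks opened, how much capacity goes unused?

disk 1: place 145 GB, 855 GB left
disk 2: place 902 GB, 98 GB left
disk 3: place 982 GB, 18 GB left
disk 1: place 138 GB, 717 GB left
disk 1: place 717 GB, 0 GB left
disk 4: place 598 GB, 402 GB left
disk 5: place 787 GB, 213 GB left
disk 6: place 978 GB, 22 GB left
6 disks × 1000 GB = 6000 GB; used 5247 GB; unused 753 GB.

753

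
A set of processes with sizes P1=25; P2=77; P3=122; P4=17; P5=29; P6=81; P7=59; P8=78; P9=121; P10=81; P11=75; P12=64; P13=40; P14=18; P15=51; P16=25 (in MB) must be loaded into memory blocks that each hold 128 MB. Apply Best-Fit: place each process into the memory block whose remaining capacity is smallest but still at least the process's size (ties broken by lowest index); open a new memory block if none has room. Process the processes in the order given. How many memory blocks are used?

8

memory block 1: place P1 (25 MB), 103 MB left
memory block 1: place P2 (77 MB), 26 MB left
memory block 2: place P3 (122 MB), 6 MB left
memory block 1: place P4 (17 MB), 9 MB left
memory block 3: place P5 (29 MB), 99 MB left
memory block 3: place P6 (81 MB), 18 MB left
memory block 4: place P7 (59 MB), 69 MB left
memory block 5: place P8 (78 MB), 50 MB left
memory block 6: place P9 (121 MB), 7 MB left
memory block 7: place P10 (81 MB), 47 MB left
memory block 8: place P11 (75 MB), 53 MB left
memory block 4: place P12 (64 MB), 5 MB left
memory block 7: place P13 (40 MB), 7 MB left
memory block 3: place P14 (18 MB), 0 MB left
memory block 8: place P15 (51 MB), 2 MB left
memory block 5: place P16 (25 MB), 25 MB left
Final memory blocks: [25,77,17] [122] [29,81,18] [59,64] [78,25] [121] [81,40] [75,51].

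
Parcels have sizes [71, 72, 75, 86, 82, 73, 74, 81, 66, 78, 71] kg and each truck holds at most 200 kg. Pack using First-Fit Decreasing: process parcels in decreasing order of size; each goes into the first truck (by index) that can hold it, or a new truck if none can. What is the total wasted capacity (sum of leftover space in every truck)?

371

Sorted descending: 86, 82, 81, 78, 75, 74, 73, 72, 71, 71, 66.
truck 1: place 86 kg, 114 kg left
truck 1: place 82 kg, 32 kg left
truck 2: place 81 kg, 119 kg left
truck 2: place 78 kg, 41 kg left
truck 3: place 75 kg, 125 kg left
truck 3: place 74 kg, 51 kg left
truck 4: place 73 kg, 127 kg left
truck 4: place 72 kg, 55 kg left
truck 5: place 71 kg, 129 kg left
truck 5: place 71 kg, 58 kg left
truck 6: place 66 kg, 134 kg left
6 trucks × 200 kg = 1200 kg; used 829 kg; unused 371 kg.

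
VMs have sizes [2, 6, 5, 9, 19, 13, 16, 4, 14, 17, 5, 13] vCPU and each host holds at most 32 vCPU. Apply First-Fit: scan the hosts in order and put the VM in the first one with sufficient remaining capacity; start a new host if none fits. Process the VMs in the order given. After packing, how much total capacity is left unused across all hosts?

5

Put 2 vCPU in host 1; 30 vCPU remain.
Put 6 vCPU in host 1; 24 vCPU remain.
Put 5 vCPU in host 1; 19 vCPU remain.
Put 9 vCPU in host 1; 10 vCPU remain.
Put 19 vCPU in host 2; 13 vCPU remain.
Put 13 vCPU in host 2; 0 vCPU remain.
Put 16 vCPU in host 3; 16 vCPU remain.
Put 4 vCPU in host 1; 6 vCPU remain.
Put 14 vCPU in host 3; 2 vCPU remain.
Put 17 vCPU in host 4; 15 vCPU remain.
Put 5 vCPU in host 1; 1 vCPU remain.
Put 13 vCPU in host 4; 2 vCPU remain.
4 hosts × 32 vCPU = 128 vCPU; used 123 vCPU; unused 5 vCPU.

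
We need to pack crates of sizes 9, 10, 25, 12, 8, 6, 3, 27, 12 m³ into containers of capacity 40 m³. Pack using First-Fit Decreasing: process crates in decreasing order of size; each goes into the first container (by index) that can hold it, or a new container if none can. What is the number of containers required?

3 containers

Sorted descending: 27, 25, 12, 12, 10, 9, 8, 6, 3.
container 1: place 27 m³, 13 m³ left
container 2: place 25 m³, 15 m³ left
container 1: place 12 m³, 1 m³ left
container 2: place 12 m³, 3 m³ left
container 3: place 10 m³, 30 m³ left
container 3: place 9 m³, 21 m³ left
container 3: place 8 m³, 13 m³ left
container 3: place 6 m³, 7 m³ left
container 2: place 3 m³, 0 m³ left
Final containers: [27,12] [25,12,3] [10,9,8,6].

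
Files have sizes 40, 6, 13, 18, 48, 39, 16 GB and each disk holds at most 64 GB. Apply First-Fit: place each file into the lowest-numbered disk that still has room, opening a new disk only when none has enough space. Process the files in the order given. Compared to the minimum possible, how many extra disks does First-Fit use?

0

First-Fit: [40,6,13] [18,39] [48,16] → 3 disks.
Total size 180 GB; any packing needs at least ⌈180/64⌉ = 3 disks.
So 3 is already optimal.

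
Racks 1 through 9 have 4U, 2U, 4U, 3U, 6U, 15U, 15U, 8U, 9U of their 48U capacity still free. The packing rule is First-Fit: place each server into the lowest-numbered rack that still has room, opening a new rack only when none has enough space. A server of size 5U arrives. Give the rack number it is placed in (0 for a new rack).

5

Racks with room: rack 5 (6U), rack 6 (15U), rack 7 (15U), rack 8 (8U), rack 9 (9U).
The first with room is rack 5.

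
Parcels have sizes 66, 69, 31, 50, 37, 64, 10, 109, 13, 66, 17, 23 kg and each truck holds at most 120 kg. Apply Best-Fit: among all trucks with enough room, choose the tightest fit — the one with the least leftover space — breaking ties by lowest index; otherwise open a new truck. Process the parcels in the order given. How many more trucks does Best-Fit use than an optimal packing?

0

Best-Fit: [66,50] [69,31,13] [37,64,10] [109] [66,17,23] → 5 trucks.
Total size 555 kg; any packing needs at least ⌈555/120⌉ = 5 trucks.
So 5 is already optimal.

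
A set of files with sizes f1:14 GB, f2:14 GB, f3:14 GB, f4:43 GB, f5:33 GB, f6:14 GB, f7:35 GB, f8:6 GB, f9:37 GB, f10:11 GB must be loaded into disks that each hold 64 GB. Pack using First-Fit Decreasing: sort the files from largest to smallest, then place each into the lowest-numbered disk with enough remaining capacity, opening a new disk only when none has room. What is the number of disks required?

Sorted descending: 43, 37, 35, 33, 14, 14, 14, 14, 11, 6.
Put 43 GB in disk 1; 21 GB remain.
Put 37 GB in disk 2; 27 GB remain.
Put 35 GB in disk 3; 29 GB remain.
Put 33 GB in disk 4; 31 GB remain.
Put 14 GB in disk 1; 7 GB remain.
Put 14 GB in disk 2; 13 GB remain.
Put 14 GB in disk 3; 15 GB remain.
Put 14 GB in disk 3; 1 GB remain.
Put 11 GB in disk 2; 2 GB remain.
Put 6 GB in disk 1; 1 GB remain.
Final disks: [43,14,6] [37,14,11] [35,14,14] [33].

4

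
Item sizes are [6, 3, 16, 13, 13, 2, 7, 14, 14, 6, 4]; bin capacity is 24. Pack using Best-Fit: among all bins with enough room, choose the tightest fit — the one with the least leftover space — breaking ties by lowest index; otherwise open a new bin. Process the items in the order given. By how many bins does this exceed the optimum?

Best-Fit: [6,3,13,2] [16,7] [13] [14,6,4] [14] → 5 bins.
Total size 98; any packing needs at least ⌈98/24⌉ = 5 bins.
So 5 is already optimal.

0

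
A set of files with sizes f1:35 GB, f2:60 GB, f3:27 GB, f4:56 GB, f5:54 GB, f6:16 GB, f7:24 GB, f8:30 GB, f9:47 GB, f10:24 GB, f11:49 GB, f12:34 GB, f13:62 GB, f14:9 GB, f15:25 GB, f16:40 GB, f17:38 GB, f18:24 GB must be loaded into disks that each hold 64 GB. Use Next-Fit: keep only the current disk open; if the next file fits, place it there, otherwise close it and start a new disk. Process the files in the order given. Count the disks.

disk 1: place f1 (35 GB), 29 GB left
disk 2: place f2 (60 GB), 4 GB left
disk 3: place f3 (27 GB), 37 GB left
disk 4: place f4 (56 GB), 8 GB left
disk 5: place f5 (54 GB), 10 GB left
disk 6: place f6 (16 GB), 48 GB left
disk 6: place f7 (24 GB), 24 GB left
disk 7: place f8 (30 GB), 34 GB left
disk 8: place f9 (47 GB), 17 GB left
disk 9: place f10 (24 GB), 40 GB left
disk 10: place f11 (49 GB), 15 GB left
disk 11: place f12 (34 GB), 30 GB left
disk 12: place f13 (62 GB), 2 GB left
disk 13: place f14 (9 GB), 55 GB left
disk 13: place f15 (25 GB), 30 GB left
disk 14: place f16 (40 GB), 24 GB left
disk 15: place f17 (38 GB), 26 GB left
disk 15: place f18 (24 GB), 2 GB left

15 disks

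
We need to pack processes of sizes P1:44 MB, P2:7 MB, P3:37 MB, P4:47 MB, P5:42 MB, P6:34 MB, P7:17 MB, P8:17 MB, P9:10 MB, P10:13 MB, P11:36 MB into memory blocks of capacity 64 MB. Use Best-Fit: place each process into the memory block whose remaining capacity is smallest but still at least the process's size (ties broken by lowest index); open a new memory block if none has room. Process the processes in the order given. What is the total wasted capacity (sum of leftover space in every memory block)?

memory block 1: place P1 (44 MB), 20 MB left
memory block 1: place P2 (7 MB), 13 MB left
memory block 2: place P3 (37 MB), 27 MB left
memory block 3: place P4 (47 MB), 17 MB left
memory block 4: place P5 (42 MB), 22 MB left
memory block 5: place P6 (34 MB), 30 MB left
memory block 3: place P7 (17 MB), 0 MB left
memory block 4: place P8 (17 MB), 5 MB left
memory block 1: place P9 (10 MB), 3 MB left
memory block 2: place P10 (13 MB), 14 MB left
memory block 6: place P11 (36 MB), 28 MB left
6 memory blocks × 64 MB = 384 MB; used 304 MB; unused 80 MB.

80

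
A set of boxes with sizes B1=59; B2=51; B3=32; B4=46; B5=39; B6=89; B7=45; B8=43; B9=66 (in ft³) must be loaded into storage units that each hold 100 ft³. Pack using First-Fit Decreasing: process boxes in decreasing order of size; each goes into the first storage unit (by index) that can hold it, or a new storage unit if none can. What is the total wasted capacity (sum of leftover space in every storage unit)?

30

Sorted descending: 89, 66, 59, 51, 46, 45, 43, 39, 32.
89 ft³ → storage unit 1 (remaining 11 ft³)
66 ft³ → storage unit 2 (remaining 34 ft³)
59 ft³ → storage unit 3 (remaining 41 ft³)
51 ft³ → storage unit 4 (remaining 49 ft³)
46 ft³ → storage unit 4 (remaining 3 ft³)
45 ft³ → storage unit 5 (remaining 55 ft³)
43 ft³ → storage unit 5 (remaining 12 ft³)
39 ft³ → storage unit 3 (remaining 2 ft³)
32 ft³ → storage unit 2 (remaining 2 ft³)
5 storage units × 100 ft³ = 500 ft³; used 470 ft³; unused 30 ft³.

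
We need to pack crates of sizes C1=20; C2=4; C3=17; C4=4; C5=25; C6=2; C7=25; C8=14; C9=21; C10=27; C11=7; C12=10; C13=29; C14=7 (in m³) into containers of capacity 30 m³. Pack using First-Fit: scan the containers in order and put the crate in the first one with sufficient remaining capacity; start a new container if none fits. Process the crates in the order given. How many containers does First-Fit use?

8

C1 (20 m³) → container 1 (remaining 10 m³)
C2 (4 m³) → container 1 (remaining 6 m³)
C3 (17 m³) → container 2 (remaining 13 m³)
C4 (4 m³) → container 1 (remaining 2 m³)
C5 (25 m³) → container 3 (remaining 5 m³)
C6 (2 m³) → container 1 (remaining 0 m³)
C7 (25 m³) → container 4 (remaining 5 m³)
C8 (14 m³) → container 5 (remaining 16 m³)
C9 (21 m³) → container 6 (remaining 9 m³)
C10 (27 m³) → container 7 (remaining 3 m³)
C11 (7 m³) → container 2 (remaining 6 m³)
C12 (10 m³) → container 5 (remaining 6 m³)
C13 (29 m³) → container 8 (remaining 1 m³)
C14 (7 m³) → container 6 (remaining 2 m³)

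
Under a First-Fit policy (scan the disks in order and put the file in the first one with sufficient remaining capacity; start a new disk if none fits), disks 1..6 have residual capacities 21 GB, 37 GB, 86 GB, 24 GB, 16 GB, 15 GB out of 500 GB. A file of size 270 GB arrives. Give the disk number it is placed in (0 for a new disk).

0

No disk has ≥ 270 GB free, so a new disk is opened.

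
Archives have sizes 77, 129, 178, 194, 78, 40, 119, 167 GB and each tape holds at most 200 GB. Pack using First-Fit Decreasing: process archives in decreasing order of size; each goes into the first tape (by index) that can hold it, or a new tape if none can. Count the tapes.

Sorted descending: 194, 178, 167, 129, 119, 78, 77, 40.
Put 194 GB in tape 1; 6 GB remain.
Put 178 GB in tape 2; 22 GB remain.
Put 167 GB in tape 3; 33 GB remain.
Put 129 GB in tape 4; 71 GB remain.
Put 119 GB in tape 5; 81 GB remain.
Put 78 GB in tape 5; 3 GB remain.
Put 77 GB in tape 6; 123 GB remain.
Put 40 GB in tape 4; 31 GB remain.

6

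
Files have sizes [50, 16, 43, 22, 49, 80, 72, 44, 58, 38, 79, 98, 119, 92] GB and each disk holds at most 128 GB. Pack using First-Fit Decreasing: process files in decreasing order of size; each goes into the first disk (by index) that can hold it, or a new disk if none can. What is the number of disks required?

Sorted descending: 119, 98, 92, 80, 79, 72, 58, 50, 49, 44, 43, 38, 22, 16.
disk 1: place 119 GB, 9 GB left
disk 2: place 98 GB, 30 GB left
disk 3: place 92 GB, 36 GB left
disk 4: place 80 GB, 48 GB left
disk 5: place 79 GB, 49 GB left
disk 6: place 72 GB, 56 GB left
disk 7: place 58 GB, 70 GB left
disk 6: place 50 GB, 6 GB left
disk 5: place 49 GB, 0 GB left
disk 4: place 44 GB, 4 GB left
disk 7: place 43 GB, 27 GB left
disk 8: place 38 GB, 90 GB left
disk 2: place 22 GB, 8 GB left
disk 3: place 16 GB, 20 GB left
Final disks: [119] [98,22] [92,16] [80,44] [79,49] [72,50] [58,43] [38].

8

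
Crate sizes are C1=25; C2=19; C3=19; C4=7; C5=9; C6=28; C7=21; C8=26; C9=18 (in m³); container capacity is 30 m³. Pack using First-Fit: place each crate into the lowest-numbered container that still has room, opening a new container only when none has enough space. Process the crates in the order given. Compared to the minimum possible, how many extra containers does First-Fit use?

First-Fit: [25] [19,7] [19,9] [28] [21] [26] [18] → 7 containers.
7 crates exceed 15 m³ (half the capacity), and no two of those can share a container, so at least 7 containers are needed.
So 7 is already optimal.

0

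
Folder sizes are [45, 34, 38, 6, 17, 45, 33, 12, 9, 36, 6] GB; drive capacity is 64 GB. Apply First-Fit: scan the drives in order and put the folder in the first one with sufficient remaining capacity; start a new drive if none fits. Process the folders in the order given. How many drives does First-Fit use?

drive 1: place 45 GB, 19 GB left
drive 2: place 34 GB, 30 GB left
drive 3: place 38 GB, 26 GB left
drive 1: place 6 GB, 13 GB left
drive 2: place 17 GB, 13 GB left
drive 4: place 45 GB, 19 GB left
drive 5: place 33 GB, 31 GB left
drive 1: place 12 GB, 1 GB left
drive 2: place 9 GB, 4 GB left
drive 6: place 36 GB, 28 GB left
drive 3: place 6 GB, 20 GB left

6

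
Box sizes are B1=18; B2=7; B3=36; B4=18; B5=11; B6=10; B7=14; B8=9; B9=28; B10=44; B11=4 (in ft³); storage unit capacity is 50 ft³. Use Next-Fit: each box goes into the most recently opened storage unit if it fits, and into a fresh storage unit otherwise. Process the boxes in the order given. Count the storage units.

6

Put B1 (18 ft³) in storage unit 1; 32 ft³ remain.
Put B2 (7 ft³) in storage unit 1; 25 ft³ remain.
Put B3 (36 ft³) in storage unit 2; 14 ft³ remain.
Put B4 (18 ft³) in storage unit 3; 32 ft³ remain.
Put B5 (11 ft³) in storage unit 3; 21 ft³ remain.
Put B6 (10 ft³) in storage unit 3; 11 ft³ remain.
Put B7 (14 ft³) in storage unit 4; 36 ft³ remain.
Put B8 (9 ft³) in storage unit 4; 27 ft³ remain.
Put B9 (28 ft³) in storage unit 5; 22 ft³ remain.
Put B10 (44 ft³) in storage unit 6; 6 ft³ remain.
Put B11 (4 ft³) in storage unit 6; 2 ft³ remain.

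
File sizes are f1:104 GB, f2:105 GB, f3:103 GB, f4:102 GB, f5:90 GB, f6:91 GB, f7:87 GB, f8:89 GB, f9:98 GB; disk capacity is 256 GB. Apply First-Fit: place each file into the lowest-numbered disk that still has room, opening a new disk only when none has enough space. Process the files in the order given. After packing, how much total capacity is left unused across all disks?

411

Put f1 (104 GB) in disk 1; 152 GB remain.
Put f2 (105 GB) in disk 1; 47 GB remain.
Put f3 (103 GB) in disk 2; 153 GB remain.
Put f4 (102 GB) in disk 2; 51 GB remain.
Put f5 (90 GB) in disk 3; 166 GB remain.
Put f6 (91 GB) in disk 3; 75 GB remain.
Put f7 (87 GB) in disk 4; 169 GB remain.
Put f8 (89 GB) in disk 4; 80 GB remain.
Put f9 (98 GB) in disk 5; 158 GB remain.
5 disks × 256 GB = 1280 GB; used 869 GB; unused 411 GB.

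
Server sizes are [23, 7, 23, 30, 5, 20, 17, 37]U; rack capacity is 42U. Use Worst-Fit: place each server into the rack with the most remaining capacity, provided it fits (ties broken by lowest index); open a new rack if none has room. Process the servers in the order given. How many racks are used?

rack 1: place 23U, 19U left
rack 1: place 7U, 12U left
rack 2: place 23U, 19U left
rack 3: place 30U, 12U left
rack 2: place 5U, 14U left
rack 4: place 20U, 22U left
rack 4: place 17U, 5U left
rack 5: place 37U, 5U left
Final racks: [23,7] [23,5] [30] [20,17] [37].

5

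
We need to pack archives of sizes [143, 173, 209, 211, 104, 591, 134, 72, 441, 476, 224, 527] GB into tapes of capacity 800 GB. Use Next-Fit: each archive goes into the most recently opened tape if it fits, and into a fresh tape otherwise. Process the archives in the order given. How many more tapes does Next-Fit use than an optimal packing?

Next-Fit: [143,173,209,211] [104,591] [134,72,441] [476,224] [527] → 5 tapes.
Total size 3305 GB; any packing needs at least ⌈3305/800⌉ = 5 tapes.
So 5 is already optimal.

0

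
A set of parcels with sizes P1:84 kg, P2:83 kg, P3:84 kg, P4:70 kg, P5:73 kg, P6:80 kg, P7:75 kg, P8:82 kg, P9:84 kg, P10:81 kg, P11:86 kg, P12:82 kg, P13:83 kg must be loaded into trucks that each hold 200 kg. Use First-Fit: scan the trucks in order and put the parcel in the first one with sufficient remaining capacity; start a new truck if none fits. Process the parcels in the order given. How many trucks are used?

Put P1 (84 kg) in truck 1; 116 kg remain.
Put P2 (83 kg) in truck 1; 33 kg remain.
Put P3 (84 kg) in truck 2; 116 kg remain.
Put P4 (70 kg) in truck 2; 46 kg remain.
Put P5 (73 kg) in truck 3; 127 kg remain.
Put P6 (80 kg) in truck 3; 47 kg remain.
Put P7 (75 kg) in truck 4; 125 kg remain.
Put P8 (82 kg) in truck 4; 43 kg remain.
Put P9 (84 kg) in truck 5; 116 kg remain.
Put P10 (81 kg) in truck 5; 35 kg remain.
Put P11 (86 kg) in truck 6; 114 kg remain.
Put P12 (82 kg) in truck 6; 32 kg remain.
Put P13 (83 kg) in truck 7; 117 kg remain.
Final trucks: [84,83] [84,70] [73,80] [75,82] [84,81] [86,82] [83].

7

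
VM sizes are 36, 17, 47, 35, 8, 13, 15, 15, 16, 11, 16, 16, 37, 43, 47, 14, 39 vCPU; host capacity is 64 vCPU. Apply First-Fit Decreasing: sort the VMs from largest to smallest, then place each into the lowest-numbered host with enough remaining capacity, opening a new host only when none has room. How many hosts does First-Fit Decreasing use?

Sorted descending: 47, 47, 43, 39, 37, 36, 35, 17, 16, 16, 16, 15, 15, 14, 13, 11, 8.
47 vCPU → host 1 (remaining 17 vCPU)
47 vCPU → host 2 (remaining 17 vCPU)
43 vCPU → host 3 (remaining 21 vCPU)
39 vCPU → host 4 (remaining 25 vCPU)
37 vCPU → host 5 (remaining 27 vCPU)
36 vCPU → host 6 (remaining 28 vCPU)
35 vCPU → host 7 (remaining 29 vCPU)
17 vCPU → host 1 (remaining 0 vCPU)
16 vCPU → host 2 (remaining 1 vCPU)
16 vCPU → host 3 (remaining 5 vCPU)
16 vCPU → host 4 (remaining 9 vCPU)
15 vCPU → host 5 (remaining 12 vCPU)
15 vCPU → host 6 (remaining 13 vCPU)
14 vCPU → host 7 (remaining 15 vCPU)
13 vCPU → host 6 (remaining 0 vCPU)
11 vCPU → host 5 (remaining 1 vCPU)
8 vCPU → host 4 (remaining 1 vCPU)
Final hosts: [47,17] [47,16] [43,16] [39,16,8] [37,15,11] [36,15,13] [35,14].

7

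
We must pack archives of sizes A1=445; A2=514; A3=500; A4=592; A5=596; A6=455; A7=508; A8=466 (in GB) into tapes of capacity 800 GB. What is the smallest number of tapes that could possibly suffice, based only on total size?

6 tapes

Total size = 445 + 514 + 500 + 592 + 596 + 455 + 508 + 466 = 4076 GB.
⌈4076 / 800⌉ = 6.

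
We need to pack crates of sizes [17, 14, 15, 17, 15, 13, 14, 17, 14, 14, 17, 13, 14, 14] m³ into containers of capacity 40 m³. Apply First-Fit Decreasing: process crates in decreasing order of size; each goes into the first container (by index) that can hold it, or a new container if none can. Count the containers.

7

Sorted descending: 17, 17, 17, 17, 15, 15, 14, 14, 14, 14, 14, 14, 13, 13.
Put 17 m³ in container 1; 23 m³ remain.
Put 17 m³ in container 1; 6 m³ remain.
Put 17 m³ in container 2; 23 m³ remain.
Put 17 m³ in container 2; 6 m³ remain.
Put 15 m³ in container 3; 25 m³ remain.
Put 15 m³ in container 3; 10 m³ remain.
Put 14 m³ in container 4; 26 m³ remain.
Put 14 m³ in container 4; 12 m³ remain.
Put 14 m³ in container 5; 26 m³ remain.
Put 14 m³ in container 5; 12 m³ remain.
Put 14 m³ in container 6; 26 m³ remain.
Put 14 m³ in container 6; 12 m³ remain.
Put 13 m³ in container 7; 27 m³ remain.
Put 13 m³ in container 7; 14 m³ remain.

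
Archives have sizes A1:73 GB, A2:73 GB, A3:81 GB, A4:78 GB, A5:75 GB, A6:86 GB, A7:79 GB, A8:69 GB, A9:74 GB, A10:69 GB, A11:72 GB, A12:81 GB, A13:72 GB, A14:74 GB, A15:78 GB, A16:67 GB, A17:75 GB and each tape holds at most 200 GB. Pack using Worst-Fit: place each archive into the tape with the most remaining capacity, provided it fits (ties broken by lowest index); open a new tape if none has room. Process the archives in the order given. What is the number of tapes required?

tape 1: place A1 (73 GB), 127 GB left
tape 1: place A2 (73 GB), 54 GB left
tape 2: place A3 (81 GB), 119 GB left
tape 2: place A4 (78 GB), 41 GB left
tape 3: place A5 (75 GB), 125 GB left
tape 3: place A6 (86 GB), 39 GB left
tape 4: place A7 (79 GB), 121 GB left
tape 4: place A8 (69 GB), 52 GB left
tape 5: place A9 (74 GB), 126 GB left
tape 5: place A10 (69 GB), 57 GB left
tape 6: place A11 (72 GB), 128 GB left
tape 6: place A12 (81 GB), 47 GB left
tape 7: place A13 (72 GB), 128 GB left
tape 7: place A14 (74 GB), 54 GB left
tape 8: place A15 (78 GB), 122 GB left
tape 8: place A16 (67 GB), 55 GB left
tape 9: place A17 (75 GB), 125 GB left
Final tapes: [73,73] [81,78] [75,86] [79,69] [74,69] [72,81] [72,74] [78,67] [75].

9 tapes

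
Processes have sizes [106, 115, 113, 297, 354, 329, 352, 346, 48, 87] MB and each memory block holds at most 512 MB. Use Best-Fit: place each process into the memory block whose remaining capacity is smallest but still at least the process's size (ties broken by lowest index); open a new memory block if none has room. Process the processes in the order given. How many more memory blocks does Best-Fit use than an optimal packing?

Best-Fit: [106,115,113] [297] [354,48,87] [329] [352] [346] → 6 memory blocks.
Total size 2147 MB; any packing needs at least ⌈2147/512⌉ = 5 memory blocks.
An optimal packing achieves that bound: [354,115] [352,113] [346,106,48] [329,87] [297] → 5 memory blocks.
Excess: 6 − 5 = 1.

1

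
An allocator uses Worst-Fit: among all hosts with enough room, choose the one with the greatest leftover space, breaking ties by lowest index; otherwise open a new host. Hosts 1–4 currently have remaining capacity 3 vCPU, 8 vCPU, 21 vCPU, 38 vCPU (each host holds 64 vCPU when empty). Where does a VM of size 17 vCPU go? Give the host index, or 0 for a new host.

Hosts with room: host 3 (21 vCPU), host 4 (38 vCPU).
Most room is host 4 with 38 vCPU free.

4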